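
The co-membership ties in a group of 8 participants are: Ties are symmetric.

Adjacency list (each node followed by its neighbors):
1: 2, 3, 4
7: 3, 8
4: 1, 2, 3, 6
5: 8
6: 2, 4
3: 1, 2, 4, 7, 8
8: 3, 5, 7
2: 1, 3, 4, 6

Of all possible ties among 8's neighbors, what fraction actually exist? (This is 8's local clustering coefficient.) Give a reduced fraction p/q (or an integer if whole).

8's neighbors: 3, 5, and 7 (k = 3).
Possible neighbor pairs: C(3,2) = 3. Edges among them: 3–7 → e = 1.
Clustering(8) = 1/3.

1/3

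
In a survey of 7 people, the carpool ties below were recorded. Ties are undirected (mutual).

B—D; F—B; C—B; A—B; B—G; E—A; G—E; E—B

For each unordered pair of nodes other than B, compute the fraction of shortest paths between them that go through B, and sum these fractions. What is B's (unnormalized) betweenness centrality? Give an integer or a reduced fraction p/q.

Pairs whose geodesics pass through B — E–F: 1; E–C: 1; E–D: 1; A–F: 1; A–C: 1; A–D: 1; A–G: 1/2; F–C: 1; F–D: 1; F–G: 1; C–D: 1; C–G: 1; D–G: 1.
All other pairs contribute 0.
Summing the contributions gives betweenness(B) = 25/2.

25/2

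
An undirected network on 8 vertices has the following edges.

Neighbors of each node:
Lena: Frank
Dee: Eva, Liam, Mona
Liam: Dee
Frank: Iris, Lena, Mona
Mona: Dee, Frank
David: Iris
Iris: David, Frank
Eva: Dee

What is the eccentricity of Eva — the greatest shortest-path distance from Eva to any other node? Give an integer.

Distances from Eva: David:5, Dee:1, Frank:3, Iris:4, Lena:4, Liam:2, Mona:2.
The largest is 5 (to David), so the eccentricity of Eva is 5.

5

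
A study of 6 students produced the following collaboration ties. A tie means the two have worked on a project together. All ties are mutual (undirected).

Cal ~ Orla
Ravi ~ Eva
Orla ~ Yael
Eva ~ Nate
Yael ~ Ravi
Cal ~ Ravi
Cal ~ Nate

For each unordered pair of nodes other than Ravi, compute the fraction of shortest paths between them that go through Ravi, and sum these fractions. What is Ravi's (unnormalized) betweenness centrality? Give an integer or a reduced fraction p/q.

10/3

Pairs whose geodesics pass through Ravi — Cal–Yael: 1/2; Cal–Eva: 1/2; Orla–Eva: 2/3; Yael–Eva: 1; Yael–Nate: 2/3.
All other pairs contribute 0.
Summing the contributions gives betweenness(Ravi) = 10/3.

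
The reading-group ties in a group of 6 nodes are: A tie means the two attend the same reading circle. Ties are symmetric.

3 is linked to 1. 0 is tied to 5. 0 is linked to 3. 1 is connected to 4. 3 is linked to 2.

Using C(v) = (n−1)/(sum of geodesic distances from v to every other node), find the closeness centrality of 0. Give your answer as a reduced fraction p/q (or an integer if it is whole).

Distances from 0: 1:2, 2:2, 3:1, 4:3, 5:1. Sum = 9.
n = 6, so closeness = 5/9.

5/9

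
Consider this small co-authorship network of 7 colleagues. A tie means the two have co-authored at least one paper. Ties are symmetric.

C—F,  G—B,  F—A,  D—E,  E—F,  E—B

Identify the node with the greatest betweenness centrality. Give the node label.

Unnormalized betweenness of each node: A:0, B:5, C:0, D:0, E:11, F:9, G:0.
E has the largest value, 11, making it the main broker — the node through which the most shortest paths run.

E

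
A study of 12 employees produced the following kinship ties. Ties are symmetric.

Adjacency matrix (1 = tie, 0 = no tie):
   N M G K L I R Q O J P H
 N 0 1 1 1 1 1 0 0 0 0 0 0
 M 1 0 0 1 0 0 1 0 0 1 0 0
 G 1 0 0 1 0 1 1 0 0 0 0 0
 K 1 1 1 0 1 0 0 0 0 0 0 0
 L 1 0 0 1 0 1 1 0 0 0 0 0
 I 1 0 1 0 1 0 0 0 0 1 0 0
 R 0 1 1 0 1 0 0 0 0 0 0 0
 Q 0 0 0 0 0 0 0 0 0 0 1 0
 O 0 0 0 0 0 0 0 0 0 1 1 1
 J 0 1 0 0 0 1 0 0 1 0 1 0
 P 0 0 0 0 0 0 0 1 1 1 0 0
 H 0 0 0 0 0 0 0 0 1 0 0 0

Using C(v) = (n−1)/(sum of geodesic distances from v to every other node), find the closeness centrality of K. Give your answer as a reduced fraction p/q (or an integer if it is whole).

11/24

Distances from K: G:1, H:4, I:2, J:2, L:1, M:1, N:1, O:3, P:3, Q:4, R:2. Sum = 24.
n = 12, so closeness = 11/24.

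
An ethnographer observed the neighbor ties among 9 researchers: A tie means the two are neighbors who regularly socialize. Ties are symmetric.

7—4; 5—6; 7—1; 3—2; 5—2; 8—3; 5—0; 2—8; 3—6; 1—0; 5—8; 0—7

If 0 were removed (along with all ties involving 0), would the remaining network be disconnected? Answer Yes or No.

Removing 0 leaves {2, 3, 5, 6, and 8} with no path to {1, 4, and 7}, so the network splits into 2 components. 0 is a cut vertex.

Yes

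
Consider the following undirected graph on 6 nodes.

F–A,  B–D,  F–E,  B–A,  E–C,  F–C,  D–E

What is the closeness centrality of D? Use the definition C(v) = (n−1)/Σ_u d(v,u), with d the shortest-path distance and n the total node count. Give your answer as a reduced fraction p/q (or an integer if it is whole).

Distances from D: A:2, B:1, C:2, E:1, F:2. Sum = 8.
n = 6, so closeness = 5/8.

5/8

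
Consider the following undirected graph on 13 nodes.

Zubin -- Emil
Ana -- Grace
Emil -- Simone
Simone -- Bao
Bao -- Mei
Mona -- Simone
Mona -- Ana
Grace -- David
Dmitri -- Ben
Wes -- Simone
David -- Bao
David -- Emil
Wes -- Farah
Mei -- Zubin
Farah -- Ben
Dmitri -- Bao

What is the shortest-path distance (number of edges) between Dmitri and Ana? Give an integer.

4

One shortest route is Dmitri – Bao – Simone – Mona – Ana, which uses 4 edges, and at distance 3 from Dmitri we only reach {Emil, Grace, Mona, Wes, Zubin}, which does not include Ana. So d(Dmitri,Ana) = 4.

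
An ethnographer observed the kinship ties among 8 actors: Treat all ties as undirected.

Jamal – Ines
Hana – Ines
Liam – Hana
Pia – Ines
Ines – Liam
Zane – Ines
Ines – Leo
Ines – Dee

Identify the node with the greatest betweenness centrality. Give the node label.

Ines

Unnormalized betweenness of each node: Dee:0, Hana:0, Ines:20, Jamal:0, Leo:0, Liam:0, Pia:0, Zane:0.
Ines has the largest value, 20, making it the main broker — the node through which the most shortest paths run.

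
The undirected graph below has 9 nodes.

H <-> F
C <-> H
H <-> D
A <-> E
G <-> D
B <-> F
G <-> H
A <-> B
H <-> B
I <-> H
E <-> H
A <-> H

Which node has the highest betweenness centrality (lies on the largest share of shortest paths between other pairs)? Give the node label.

Unnormalized betweenness of each node: A:1/2, B:1/2, C:0, D:0, E:0, F:0, G:0, H:23, I:0.
H has the largest value, 23, making it the main broker — the node through which the most shortest paths run.

H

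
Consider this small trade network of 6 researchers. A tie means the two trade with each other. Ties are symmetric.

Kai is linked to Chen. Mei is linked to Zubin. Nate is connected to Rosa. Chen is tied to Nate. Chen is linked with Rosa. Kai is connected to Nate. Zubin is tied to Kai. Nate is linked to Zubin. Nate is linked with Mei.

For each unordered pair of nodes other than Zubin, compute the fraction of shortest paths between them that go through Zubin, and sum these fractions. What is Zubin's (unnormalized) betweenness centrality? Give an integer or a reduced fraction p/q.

1/2

Pairs whose geodesics pass through Zubin — Mei–Kai: 1/2.
All other pairs contribute 0.
Summing the contributions gives betweenness(Zubin) = 1/2.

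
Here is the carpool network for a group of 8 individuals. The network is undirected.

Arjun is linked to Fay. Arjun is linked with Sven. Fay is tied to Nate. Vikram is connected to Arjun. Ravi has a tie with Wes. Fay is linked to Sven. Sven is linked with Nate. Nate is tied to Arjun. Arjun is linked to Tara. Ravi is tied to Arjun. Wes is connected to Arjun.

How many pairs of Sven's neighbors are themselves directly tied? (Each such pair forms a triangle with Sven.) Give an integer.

Sven's neighbors: Arjun, Fay, and Nate.
Neighbor pairs that are themselves tied: Sven–Arjun–Fay; Sven–Arjun–Nate; Sven–Fay–Nate. Each forms one triangle with Sven, for 3 in total.

3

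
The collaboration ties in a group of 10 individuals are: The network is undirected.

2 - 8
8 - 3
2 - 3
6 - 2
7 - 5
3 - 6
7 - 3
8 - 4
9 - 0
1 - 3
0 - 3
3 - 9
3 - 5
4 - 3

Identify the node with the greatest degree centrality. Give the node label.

3

Degrees — 0:2, 1:1, 2:3, 3:9, 4:2, 5:2, 6:2, 7:2, 8:3, 9:2.
The maximum is 9, attained only by 3.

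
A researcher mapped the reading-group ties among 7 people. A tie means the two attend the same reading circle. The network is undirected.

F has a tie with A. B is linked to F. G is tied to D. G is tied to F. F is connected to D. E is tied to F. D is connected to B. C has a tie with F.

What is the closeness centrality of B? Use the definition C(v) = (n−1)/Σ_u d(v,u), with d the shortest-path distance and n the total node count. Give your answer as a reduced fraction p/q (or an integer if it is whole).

3/5

Distances from B: A:2, C:2, D:1, E:2, F:1, G:2. Sum = 10.
n = 7, so closeness = 6/10 = 3/5.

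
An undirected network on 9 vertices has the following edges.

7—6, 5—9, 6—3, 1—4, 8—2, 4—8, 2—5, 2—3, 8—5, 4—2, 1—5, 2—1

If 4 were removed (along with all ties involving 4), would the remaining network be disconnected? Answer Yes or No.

No

Even without 4, every remaining node can still reach every other (the residual graph is connected), so 4 is not a cut vertex.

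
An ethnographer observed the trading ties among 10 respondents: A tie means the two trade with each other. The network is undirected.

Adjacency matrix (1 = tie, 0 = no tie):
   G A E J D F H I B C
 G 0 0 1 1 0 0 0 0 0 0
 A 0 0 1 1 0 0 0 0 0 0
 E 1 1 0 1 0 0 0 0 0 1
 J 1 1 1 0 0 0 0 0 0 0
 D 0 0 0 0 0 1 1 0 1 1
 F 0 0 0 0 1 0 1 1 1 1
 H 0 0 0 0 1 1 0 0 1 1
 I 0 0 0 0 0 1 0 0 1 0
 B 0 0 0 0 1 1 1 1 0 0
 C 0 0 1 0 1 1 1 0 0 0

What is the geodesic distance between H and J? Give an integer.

3

One shortest route is H – C – E – J, which uses 3 edges, and at distance 2 from H we only reach {E, I}, which does not include J. So d(H,J) = 3.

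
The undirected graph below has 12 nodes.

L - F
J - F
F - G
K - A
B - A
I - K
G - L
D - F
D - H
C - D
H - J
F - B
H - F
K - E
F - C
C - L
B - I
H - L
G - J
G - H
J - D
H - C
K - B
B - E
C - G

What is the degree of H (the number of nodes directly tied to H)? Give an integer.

6

H is directly tied to C, D, F, G, J, and L. That is 6 neighbors, so the degree of H is 6.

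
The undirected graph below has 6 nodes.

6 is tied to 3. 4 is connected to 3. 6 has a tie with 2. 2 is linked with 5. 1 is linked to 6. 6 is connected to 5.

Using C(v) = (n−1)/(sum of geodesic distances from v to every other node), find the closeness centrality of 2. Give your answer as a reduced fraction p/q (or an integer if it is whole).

Distances from 2: 1:2, 3:2, 4:3, 5:1, 6:1. Sum = 9.
n = 6, so closeness = 5/9.

5/9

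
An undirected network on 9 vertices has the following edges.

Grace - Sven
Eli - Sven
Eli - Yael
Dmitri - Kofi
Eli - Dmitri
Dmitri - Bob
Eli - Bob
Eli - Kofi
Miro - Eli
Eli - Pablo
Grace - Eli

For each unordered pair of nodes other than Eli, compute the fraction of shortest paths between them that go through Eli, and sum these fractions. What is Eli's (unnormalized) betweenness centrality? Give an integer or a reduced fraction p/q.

49/2

Pairs whose geodesics pass through Eli — Kofi–Bob: 1/2; Kofi–Pablo: 1; Kofi–Yael: 1; Kofi–Miro: 1; Kofi–Sven: 1; Kofi–Grace: 1; Bob–Pablo: 1; Bob–Yael: 1; Bob–Miro: 1; Bob–Sven: 1; Bob–Grace: 1; Pablo–Yael: 1; Pablo–Miro: 1; Pablo–Sven: 1 … (+11 more pairs).
All other pairs contribute 0.
Summing the contributions gives betweenness(Eli) = 49/2.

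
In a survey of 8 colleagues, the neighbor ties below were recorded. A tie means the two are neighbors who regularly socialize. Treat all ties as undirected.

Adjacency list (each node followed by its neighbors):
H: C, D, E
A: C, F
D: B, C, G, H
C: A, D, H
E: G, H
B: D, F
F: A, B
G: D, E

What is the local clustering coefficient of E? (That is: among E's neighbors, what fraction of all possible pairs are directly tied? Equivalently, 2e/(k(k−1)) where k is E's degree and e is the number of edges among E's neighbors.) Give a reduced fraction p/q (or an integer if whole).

0

E's neighbors: G and H (k = 2).
Possible neighbor pairs: C(2,2) = 1. Edges among them: none → e = 0.
Clustering(E) = 0/1.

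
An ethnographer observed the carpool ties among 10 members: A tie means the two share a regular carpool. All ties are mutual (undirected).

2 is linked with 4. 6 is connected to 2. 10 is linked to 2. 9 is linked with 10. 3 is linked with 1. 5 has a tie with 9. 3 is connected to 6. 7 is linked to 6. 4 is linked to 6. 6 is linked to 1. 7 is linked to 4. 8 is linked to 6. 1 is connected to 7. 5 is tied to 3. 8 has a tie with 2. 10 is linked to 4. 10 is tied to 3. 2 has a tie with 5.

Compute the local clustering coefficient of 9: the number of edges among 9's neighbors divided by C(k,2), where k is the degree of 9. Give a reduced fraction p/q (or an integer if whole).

9's neighbors: 5 and 10 (k = 2).
Possible neighbor pairs: C(2,2) = 1. Edges among them: none → e = 0.
Clustering(9) = 0/1.

0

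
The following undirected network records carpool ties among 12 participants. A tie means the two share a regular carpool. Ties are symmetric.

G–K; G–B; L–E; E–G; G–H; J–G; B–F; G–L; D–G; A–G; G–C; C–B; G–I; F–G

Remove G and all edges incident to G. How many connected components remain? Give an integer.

8

Without G, the remaining ties split the others into: {B, C, F}; {I}; {K}; {E, L}; {J}; {H}; {D}; {A}.
That's 8 separate components.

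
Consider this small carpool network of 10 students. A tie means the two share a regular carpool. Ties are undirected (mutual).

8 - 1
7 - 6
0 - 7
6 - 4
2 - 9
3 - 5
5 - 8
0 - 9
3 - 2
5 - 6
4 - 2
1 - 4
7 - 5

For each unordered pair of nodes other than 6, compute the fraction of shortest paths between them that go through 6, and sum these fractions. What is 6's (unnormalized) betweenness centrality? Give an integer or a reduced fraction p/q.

11/3

Pairs whose geodesics pass through 6 — 7–4: 1; 7–1: 1/2; 7–2: 1/3; 4–5: 1; 4–0: 1/2; 1–0: 1/3.
All other pairs contribute 0.
Summing the contributions gives betweenness(6) = 11/3.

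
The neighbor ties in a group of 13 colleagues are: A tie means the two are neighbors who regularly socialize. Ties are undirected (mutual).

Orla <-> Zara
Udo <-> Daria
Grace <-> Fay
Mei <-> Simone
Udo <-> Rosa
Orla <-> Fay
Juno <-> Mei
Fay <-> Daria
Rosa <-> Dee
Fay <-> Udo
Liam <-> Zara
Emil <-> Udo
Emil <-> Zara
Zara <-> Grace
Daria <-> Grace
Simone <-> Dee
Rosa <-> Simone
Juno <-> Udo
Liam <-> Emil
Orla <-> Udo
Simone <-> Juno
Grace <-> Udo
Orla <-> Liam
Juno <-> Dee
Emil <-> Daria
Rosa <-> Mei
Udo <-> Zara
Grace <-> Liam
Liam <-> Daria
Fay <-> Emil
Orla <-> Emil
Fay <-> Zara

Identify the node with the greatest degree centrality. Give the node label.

Degrees — Daria:5, Dee:3, Emil:6, Fay:6, Grace:5, Juno:4, Liam:5, Mei:3, Orla:5, Rosa:4, Simone:4, Udo:8, Zara:6.
The maximum is 8, attained only by Udo.

Udo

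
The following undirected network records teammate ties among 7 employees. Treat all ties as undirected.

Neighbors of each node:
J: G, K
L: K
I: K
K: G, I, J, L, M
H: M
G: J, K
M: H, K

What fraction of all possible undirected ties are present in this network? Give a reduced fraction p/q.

There are 7 edges and 7 nodes, so the maximum possible is C(7,2) = 21.
Density = 7/21 = 1/3.

1/3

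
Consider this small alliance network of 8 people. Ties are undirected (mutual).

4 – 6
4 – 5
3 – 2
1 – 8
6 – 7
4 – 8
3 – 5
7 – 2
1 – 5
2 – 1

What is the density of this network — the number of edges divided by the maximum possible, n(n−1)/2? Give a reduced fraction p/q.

5/14

There are 10 edges and 8 nodes, so the maximum possible is C(8,2) = 28.
Density = 10/28 = 5/14.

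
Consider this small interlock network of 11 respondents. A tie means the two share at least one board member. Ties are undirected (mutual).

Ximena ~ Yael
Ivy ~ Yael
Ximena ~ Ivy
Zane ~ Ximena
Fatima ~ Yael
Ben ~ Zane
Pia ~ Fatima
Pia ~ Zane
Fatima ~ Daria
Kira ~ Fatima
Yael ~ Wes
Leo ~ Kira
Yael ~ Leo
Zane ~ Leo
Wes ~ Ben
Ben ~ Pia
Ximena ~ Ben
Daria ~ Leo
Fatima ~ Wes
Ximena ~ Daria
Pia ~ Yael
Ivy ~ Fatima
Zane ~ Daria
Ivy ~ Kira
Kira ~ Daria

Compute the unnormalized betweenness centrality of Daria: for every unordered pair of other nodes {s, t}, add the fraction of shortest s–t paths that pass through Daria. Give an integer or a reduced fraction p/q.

Pairs whose geodesics pass through Daria — Zane–Fatima: 1/2; Zane–Kira: 1/2; Ben–Kira: 2/6; Fatima–Leo: 1/3; Fatima–Ximena: 1/3; Kira–Ximena: 1/2; Leo–Ximena: 1/3.
All other pairs contribute 0.
Summing the contributions gives betweenness(Daria) = 17/6.

17/6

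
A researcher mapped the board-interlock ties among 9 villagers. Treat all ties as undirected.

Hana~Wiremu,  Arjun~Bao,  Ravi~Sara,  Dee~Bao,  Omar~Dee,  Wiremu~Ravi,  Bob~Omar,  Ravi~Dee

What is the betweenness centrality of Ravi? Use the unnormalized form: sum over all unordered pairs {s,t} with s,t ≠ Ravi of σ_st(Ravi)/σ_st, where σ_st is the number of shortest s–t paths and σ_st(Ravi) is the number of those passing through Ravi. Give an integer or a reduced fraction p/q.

17

Pairs whose geodesics pass through Ravi — Arjun–Sara: 1; Arjun–Wiremu: 1; Arjun–Hana: 1; Omar–Sara: 1; Omar–Wiremu: 1; Omar–Hana: 1; Dee–Sara: 1; Dee–Wiremu: 1; Dee–Hana: 1; Bob–Sara: 1; Bob–Wiremu: 1; Bob–Hana: 1; Sara–Wiremu: 1; Sara–Hana: 1 … (+3 more pairs).
All other pairs contribute 0.
Summing the contributions gives betweenness(Ravi) = 17.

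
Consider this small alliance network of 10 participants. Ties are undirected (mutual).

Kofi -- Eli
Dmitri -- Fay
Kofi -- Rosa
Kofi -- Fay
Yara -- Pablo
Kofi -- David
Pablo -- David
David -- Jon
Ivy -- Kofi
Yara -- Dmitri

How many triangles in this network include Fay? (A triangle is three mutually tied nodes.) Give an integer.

Fay's neighbors are Dmitri and Kofi, but none of them are tied to each other, so no triangle contains Fay.

0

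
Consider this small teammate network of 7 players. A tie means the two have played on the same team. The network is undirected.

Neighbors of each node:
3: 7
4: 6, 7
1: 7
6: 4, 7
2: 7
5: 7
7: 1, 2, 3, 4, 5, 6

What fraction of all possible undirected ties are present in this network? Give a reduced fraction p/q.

1/3

There are 7 edges and 7 nodes, so the maximum possible is C(7,2) = 21.
Density = 7/21 = 1/3.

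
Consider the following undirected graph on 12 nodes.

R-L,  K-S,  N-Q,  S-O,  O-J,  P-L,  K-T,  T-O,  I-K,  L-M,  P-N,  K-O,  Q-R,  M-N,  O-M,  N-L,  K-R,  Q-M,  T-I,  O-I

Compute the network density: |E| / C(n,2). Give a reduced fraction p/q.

10/33

There are 20 edges and 12 nodes, so the maximum possible is C(12,2) = 66.
Density = 20/66 = 10/33.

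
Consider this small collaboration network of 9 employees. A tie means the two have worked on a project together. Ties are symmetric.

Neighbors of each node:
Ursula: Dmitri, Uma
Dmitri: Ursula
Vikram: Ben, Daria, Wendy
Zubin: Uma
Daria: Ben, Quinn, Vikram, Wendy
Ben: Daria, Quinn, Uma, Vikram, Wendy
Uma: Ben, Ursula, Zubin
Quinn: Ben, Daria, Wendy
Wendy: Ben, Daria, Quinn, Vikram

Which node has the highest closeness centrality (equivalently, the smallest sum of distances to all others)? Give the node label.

Farness (sum of distances to all others) for each node — Ben:12, Daria:16, Dmitri:25, Quinn:17, Uma:13, Ursula:18, Vikram:17, Wendy:16, Zubin:20.
The smallest farness is 12, for Ben, so Ben has the highest closeness.

Ben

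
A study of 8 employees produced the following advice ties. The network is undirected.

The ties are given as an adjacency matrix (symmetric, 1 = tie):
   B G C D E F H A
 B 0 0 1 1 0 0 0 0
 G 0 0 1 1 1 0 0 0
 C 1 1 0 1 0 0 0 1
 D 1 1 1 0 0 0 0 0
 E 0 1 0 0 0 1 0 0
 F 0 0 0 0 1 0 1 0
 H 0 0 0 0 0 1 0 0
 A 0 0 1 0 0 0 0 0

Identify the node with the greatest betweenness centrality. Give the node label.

G

Unnormalized betweenness of each node: A:0, B:0, C:8, D:2, E:10, F:6, G:12, H:0.
G has the largest value, 12, making it the main broker — the node through which the most shortest paths run.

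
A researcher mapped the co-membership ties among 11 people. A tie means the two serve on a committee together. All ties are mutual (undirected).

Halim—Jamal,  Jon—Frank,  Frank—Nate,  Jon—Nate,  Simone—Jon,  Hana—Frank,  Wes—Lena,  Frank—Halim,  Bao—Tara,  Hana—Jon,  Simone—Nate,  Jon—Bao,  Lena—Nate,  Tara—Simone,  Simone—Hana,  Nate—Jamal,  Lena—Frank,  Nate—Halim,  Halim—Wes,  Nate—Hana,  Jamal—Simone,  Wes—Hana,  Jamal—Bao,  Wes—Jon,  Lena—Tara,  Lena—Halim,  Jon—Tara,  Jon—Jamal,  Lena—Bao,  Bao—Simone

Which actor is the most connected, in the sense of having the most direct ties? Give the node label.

Jon

Degrees — Bao:5, Frank:5, Halim:5, Hana:5, Jamal:5, Jon:8, Lena:6, Nate:7, Simone:6, Tara:4, Wes:4.
The maximum is 8, attained only by Jon.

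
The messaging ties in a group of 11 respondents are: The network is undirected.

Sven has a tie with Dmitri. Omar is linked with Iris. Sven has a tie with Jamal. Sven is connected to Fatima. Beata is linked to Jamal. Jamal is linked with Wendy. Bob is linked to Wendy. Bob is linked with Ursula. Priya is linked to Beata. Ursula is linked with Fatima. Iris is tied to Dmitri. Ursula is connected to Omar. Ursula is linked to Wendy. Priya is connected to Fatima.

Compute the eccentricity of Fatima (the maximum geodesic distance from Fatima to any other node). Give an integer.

3

Distances from Fatima: Beata:2, Bob:2, Dmitri:2, Iris:3, Jamal:2, Omar:2, Priya:1, Sven:1, Ursula:1, Wendy:2.
The largest is 3 (to Iris), so the eccentricity of Fatima is 3.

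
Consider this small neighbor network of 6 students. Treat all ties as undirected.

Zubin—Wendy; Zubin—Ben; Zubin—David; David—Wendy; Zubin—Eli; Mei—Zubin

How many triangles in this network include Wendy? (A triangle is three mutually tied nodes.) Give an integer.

Wendy's neighbors: David and Zubin.
Neighbor pairs that are themselves tied: Wendy–David–Zubin. Each forms one triangle with Wendy, for 1 in total.

1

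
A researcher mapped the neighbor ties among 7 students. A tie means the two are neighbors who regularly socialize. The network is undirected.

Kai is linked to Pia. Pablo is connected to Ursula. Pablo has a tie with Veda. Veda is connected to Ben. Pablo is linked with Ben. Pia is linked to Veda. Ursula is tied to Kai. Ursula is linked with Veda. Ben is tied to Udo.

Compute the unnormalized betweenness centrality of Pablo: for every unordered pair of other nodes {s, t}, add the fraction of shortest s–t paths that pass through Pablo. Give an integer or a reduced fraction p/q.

Pairs whose geodesics pass through Pablo — Ursula–Udo: 1/2; Ursula–Ben: 1/2; Kai–Udo: 1/3; Kai–Ben: 1/3.
All other pairs contribute 0.
Summing the contributions gives betweenness(Pablo) = 5/3.

5/3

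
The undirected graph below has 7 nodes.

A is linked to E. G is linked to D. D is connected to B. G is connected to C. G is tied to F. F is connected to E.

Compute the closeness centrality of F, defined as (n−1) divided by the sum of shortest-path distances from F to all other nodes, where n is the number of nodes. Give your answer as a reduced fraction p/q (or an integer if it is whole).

6/11

Distances from F: A:2, B:3, C:2, D:2, E:1, G:1. Sum = 11.
n = 7, so closeness = 6/11.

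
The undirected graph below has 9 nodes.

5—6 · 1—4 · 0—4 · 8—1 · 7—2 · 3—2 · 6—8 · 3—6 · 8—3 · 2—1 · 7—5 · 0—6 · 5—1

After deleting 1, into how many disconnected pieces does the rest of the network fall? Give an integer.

1's neighbors (2, 4, 5, and 8) remain reachable from one another through other ties, so the rest of the network stays in one piece.

1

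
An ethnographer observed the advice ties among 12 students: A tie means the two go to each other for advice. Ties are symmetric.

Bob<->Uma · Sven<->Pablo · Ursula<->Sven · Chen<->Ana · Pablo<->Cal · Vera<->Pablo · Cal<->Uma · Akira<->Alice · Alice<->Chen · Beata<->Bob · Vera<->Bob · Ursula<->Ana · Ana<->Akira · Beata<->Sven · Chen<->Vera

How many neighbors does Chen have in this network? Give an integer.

Chen is directly tied to Alice, Ana, and Vera. That is 3 neighbors, so the degree of Chen is 3.

3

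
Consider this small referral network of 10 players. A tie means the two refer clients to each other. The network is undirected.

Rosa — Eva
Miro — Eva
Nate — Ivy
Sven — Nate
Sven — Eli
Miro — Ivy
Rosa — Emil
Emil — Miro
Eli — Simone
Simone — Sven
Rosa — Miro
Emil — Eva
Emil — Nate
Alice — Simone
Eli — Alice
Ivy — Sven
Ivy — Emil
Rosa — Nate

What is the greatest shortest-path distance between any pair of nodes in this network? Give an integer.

5

Eccentricity of each node (its greatest distance to any other): Alice:5, Eli:4, Emil:4, Eva:5, Ivy:3, Miro:4, Nate:3, Rosa:4, Simone:4, Sven:3.
The maximum eccentricity is 5, realized for instance by the pair Eva–Alice via Eva – Emil – Ivy – Sven – Eli – Alice. So the diameter is 5.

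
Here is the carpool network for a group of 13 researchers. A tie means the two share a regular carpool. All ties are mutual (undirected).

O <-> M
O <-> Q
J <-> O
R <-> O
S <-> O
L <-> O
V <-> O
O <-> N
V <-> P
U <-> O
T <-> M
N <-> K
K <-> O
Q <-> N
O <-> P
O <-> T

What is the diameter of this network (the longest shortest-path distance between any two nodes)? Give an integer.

2

Eccentricity of each node (its greatest distance to any other): J:2, K:2, L:2, M:2, N:2, O:1, P:2, Q:2, R:2, S:2, T:2, U:2, V:2.
The maximum eccentricity is 2, realized for instance by the pair J–S via J – O – S. So the diameter is 2.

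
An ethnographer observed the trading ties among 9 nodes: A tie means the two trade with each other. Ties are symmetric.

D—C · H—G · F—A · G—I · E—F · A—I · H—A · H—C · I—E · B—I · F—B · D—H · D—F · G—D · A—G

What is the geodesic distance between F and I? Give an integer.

2

One shortest route is F – E – I, which uses 2 edges, and F and I are not directly tied, so nothing shorter exists. So d(F,I) = 2.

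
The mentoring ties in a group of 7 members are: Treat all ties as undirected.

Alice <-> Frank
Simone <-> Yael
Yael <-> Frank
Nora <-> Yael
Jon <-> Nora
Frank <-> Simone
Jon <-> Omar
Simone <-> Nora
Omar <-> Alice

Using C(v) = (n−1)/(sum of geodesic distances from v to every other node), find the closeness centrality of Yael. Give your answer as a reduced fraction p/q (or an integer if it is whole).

Distances from Yael: Alice:2, Frank:1, Jon:2, Nora:1, Omar:3, Simone:1. Sum = 10.
n = 7, so closeness = 6/10 = 3/5.

3/5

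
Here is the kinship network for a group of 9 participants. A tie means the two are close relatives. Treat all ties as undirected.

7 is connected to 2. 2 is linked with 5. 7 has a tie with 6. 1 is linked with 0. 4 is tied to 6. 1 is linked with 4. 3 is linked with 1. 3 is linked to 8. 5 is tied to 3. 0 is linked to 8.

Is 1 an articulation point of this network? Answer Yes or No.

Even without 1, every remaining node can still reach every other (the residual graph is connected), so 1 is not a cut vertex.

No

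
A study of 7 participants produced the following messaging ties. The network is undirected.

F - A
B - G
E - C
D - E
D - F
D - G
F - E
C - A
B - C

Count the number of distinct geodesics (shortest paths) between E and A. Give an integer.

The shortest distance is 2. The length-2 paths are: E–F–A; E–C–A.
That gives 2 distinct shortest paths.

2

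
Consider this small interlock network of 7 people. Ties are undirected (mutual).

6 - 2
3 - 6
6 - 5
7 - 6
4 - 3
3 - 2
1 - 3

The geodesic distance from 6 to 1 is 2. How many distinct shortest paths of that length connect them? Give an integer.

1

The shortest distance is 2, and the only length-2 path is 6–3–1. So there is exactly 1 shortest path.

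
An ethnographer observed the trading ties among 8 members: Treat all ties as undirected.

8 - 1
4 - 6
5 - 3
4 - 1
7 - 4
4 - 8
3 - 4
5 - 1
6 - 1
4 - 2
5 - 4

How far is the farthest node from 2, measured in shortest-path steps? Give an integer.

2

Distances from 2: 1:2, 3:2, 4:1, 5:2, 6:2, 7:2, 8:2.
The largest is 2 (to 5, 3, 6, 8, 7, and 1), so the eccentricity of 2 is 2.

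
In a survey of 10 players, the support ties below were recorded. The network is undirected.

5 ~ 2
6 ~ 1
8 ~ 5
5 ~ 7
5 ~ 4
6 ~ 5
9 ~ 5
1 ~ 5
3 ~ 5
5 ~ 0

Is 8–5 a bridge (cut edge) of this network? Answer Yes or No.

Without the 8–5 edge there is no alternate route between 8 and 5, so the network disconnects. It is a bridge.

Yes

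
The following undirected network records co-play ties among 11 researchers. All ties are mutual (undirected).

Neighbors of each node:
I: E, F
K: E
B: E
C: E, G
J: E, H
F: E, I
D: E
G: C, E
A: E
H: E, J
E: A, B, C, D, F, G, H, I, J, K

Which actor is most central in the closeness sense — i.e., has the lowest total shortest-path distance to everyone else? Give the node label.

E

Farness (sum of distances to all others) for each node — A:19, B:19, C:18, D:19, E:10, F:18, G:18, H:18, I:18, J:18, K:19.
The smallest farness is 10, for E, so E has the highest closeness.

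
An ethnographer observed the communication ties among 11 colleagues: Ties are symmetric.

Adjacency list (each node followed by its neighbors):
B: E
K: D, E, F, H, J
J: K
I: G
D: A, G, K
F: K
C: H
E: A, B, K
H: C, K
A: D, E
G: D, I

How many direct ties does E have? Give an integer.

3

E is directly tied to A, B, and K. That is 3 neighbors, so the degree of E is 3.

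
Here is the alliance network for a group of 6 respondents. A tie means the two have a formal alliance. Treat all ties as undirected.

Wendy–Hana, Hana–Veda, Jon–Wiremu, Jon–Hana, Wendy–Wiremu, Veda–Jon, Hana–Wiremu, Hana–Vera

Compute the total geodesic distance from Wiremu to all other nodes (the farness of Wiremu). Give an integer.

Distances from Wiremu: Hana:1, Jon:1, Veda:2, Vera:2, Wendy:1.
Sum = 1 + 1 + 2 + 2 + 1 = 7.

7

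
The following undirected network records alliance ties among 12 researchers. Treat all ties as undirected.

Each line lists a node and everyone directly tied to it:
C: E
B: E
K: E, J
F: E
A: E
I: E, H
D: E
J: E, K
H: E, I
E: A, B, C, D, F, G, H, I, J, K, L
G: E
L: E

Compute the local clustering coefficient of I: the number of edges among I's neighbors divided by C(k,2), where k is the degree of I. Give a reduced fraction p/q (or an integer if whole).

1

I's neighbors: E and H (k = 2).
Possible neighbor pairs: C(2,2) = 1. Edges among them: E–H → e = 1.
Clustering(I) = 1/1.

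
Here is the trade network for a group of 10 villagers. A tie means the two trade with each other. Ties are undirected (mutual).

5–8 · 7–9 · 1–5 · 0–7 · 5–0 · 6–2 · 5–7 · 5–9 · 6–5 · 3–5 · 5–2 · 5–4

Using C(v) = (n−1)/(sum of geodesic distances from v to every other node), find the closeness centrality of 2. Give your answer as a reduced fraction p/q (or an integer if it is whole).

9/16

Distances from 2: 0:2, 1:2, 3:2, 4:2, 5:1, 6:1, 7:2, 8:2, 9:2. Sum = 16.
n = 10, so closeness = 9/16.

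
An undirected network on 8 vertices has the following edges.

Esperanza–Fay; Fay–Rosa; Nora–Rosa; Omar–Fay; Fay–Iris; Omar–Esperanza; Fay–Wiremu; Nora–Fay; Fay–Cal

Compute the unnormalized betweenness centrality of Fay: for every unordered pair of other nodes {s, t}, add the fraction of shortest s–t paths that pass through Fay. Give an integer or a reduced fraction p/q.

Pairs whose geodesics pass through Fay — Nora–Omar: 1; Nora–Wiremu: 1; Nora–Iris: 1; Nora–Cal: 1; Nora–Esperanza: 1; Omar–Rosa: 1; Omar–Wiremu: 1; Omar–Iris: 1; Omar–Cal: 1; Rosa–Wiremu: 1; Rosa–Iris: 1; Rosa–Cal: 1; Rosa–Esperanza: 1; Wiremu–Iris: 1 … (+5 more pairs).
All other pairs contribute 0.
Summing the contributions gives betweenness(Fay) = 19.

19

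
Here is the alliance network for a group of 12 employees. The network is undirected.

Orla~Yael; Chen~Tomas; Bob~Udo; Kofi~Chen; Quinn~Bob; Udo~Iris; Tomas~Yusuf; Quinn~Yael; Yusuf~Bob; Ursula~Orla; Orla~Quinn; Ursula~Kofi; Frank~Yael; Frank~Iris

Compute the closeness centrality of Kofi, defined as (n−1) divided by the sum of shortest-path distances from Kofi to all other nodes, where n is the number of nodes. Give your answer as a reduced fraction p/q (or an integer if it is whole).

1/3

Distances from Kofi: Bob:4, Chen:1, Frank:4, Iris:5, Orla:2, Quinn:3, Tomas:2, Udo:5, Ursula:1, Yael:3, Yusuf:3. Sum = 33.
n = 12, so closeness = 11/33 = 1/3.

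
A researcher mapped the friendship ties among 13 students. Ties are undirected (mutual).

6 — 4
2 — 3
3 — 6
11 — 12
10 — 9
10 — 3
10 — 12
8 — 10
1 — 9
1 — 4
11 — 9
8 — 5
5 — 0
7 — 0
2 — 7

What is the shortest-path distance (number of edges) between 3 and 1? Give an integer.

3

One shortest route is 3 – 6 – 4 – 1, which uses 3 edges, and at distance 2 from 3 we only reach {4, 7, 8, 9, 12}, which does not include 1. So d(3,1) = 3.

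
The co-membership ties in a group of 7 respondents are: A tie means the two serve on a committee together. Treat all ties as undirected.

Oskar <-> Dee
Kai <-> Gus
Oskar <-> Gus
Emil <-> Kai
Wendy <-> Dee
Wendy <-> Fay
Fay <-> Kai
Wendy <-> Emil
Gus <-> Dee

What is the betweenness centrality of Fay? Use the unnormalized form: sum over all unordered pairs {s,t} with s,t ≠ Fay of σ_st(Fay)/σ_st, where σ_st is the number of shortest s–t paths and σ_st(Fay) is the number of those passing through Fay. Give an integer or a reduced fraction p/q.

Pairs whose geodesics pass through Fay — Wendy–Kai: 1/2.
All other pairs contribute 0.
Summing the contributions gives betweenness(Fay) = 1/2.

1/2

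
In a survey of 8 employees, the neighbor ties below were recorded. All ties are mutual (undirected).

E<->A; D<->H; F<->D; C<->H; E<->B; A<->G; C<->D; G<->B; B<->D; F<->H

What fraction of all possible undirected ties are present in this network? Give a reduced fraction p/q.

There are 10 edges and 8 nodes, so the maximum possible is C(8,2) = 28.
Density = 10/28 = 5/14.

5/14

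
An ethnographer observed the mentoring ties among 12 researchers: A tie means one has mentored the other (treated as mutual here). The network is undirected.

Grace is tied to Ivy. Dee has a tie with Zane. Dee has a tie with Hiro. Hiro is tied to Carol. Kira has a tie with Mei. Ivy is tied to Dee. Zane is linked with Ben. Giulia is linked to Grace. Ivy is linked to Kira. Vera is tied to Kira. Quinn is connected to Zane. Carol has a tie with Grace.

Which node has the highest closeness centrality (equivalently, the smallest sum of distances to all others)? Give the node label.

Ivy

Farness (sum of distances to all others) for each node — Ben:38, Carol:30, Dee:22, Giulia:36, Grace:26, Hiro:28, Ivy:21, Kira:27, Mei:37, Quinn:38, Vera:37, Zane:28.
The smallest farness is 21, for Ivy, so Ivy has the highest closeness.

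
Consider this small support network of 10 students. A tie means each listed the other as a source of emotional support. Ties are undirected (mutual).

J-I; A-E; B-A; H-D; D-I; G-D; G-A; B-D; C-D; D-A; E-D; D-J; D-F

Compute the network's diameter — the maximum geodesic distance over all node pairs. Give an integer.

Eccentricity of each node (its greatest distance to any other): A:2, B:2, C:2, D:1, E:2, F:2, G:2, H:2, I:2, J:2.
The maximum eccentricity is 2, realized for instance by the pair J–B via J – D – B. So the diameter is 2.

2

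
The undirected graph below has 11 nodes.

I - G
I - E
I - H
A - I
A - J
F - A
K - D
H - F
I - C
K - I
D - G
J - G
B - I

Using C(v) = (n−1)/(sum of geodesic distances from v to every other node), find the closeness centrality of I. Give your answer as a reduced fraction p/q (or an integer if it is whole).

10/13

Distances from I: A:1, B:1, C:1, D:2, E:1, F:2, G:1, H:1, J:2, K:1. Sum = 13.
n = 11, so closeness = 10/13.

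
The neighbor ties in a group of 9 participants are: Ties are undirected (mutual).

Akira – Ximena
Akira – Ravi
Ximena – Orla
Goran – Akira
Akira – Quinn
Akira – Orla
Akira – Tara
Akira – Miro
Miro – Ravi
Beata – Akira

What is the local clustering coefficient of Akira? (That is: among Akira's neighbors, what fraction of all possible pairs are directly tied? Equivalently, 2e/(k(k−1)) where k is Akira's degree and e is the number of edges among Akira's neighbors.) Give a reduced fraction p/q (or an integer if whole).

1/14

Akira's neighbors: Beata, Goran, Miro, Orla, Quinn, Ravi, Tara, and Ximena (k = 8).
Possible neighbor pairs: C(8,2) = 28. Edges among them: Miro–Ravi, Orla–Ximena → e = 2.
Clustering(Akira) = 2/28 = 1/14.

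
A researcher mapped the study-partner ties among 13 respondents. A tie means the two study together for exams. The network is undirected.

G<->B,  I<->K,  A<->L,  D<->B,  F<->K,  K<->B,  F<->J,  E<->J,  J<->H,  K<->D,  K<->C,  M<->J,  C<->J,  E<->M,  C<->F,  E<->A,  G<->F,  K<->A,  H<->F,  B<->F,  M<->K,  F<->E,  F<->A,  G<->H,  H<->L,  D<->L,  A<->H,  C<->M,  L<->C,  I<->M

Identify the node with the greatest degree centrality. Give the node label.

F

Degrees — A:5, B:4, C:5, D:3, E:4, F:8, G:3, H:5, I:2, J:5, K:7, L:4, M:5.
The maximum is 8, attained only by F.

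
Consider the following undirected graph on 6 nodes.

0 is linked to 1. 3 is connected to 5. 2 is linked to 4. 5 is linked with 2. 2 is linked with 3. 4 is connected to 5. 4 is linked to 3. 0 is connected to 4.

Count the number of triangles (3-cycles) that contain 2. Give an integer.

2's neighbors: 3, 4, and 5.
Neighbor pairs that are themselves tied: 2–3–4; 2–3–5; 2–4–5. Each forms one triangle with 2, for 3 in total.

3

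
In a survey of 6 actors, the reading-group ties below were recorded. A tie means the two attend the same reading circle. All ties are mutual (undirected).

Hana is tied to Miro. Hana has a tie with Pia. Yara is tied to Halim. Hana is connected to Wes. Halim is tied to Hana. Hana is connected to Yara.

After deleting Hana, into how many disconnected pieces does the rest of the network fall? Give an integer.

Without Hana, the remaining ties split the others into: {Pia}; {Miro}; {Wes}; {Halim, Yara}.
That's 4 separate components.

4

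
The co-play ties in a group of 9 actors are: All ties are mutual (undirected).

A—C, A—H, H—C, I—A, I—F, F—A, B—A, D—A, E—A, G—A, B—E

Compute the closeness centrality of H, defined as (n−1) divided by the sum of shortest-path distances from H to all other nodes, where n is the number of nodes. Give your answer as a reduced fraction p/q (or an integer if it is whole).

4/7

Distances from H: A:1, B:2, C:1, D:2, E:2, F:2, G:2, I:2. Sum = 14.
n = 9, so closeness = 8/14 = 4/7.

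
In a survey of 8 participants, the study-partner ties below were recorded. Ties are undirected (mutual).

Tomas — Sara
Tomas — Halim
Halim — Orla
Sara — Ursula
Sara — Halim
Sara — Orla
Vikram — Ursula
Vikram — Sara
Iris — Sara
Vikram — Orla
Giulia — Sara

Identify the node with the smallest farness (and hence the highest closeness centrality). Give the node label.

Farness (sum of distances to all others) for each node — Giulia:13, Halim:11, Iris:13, Orla:11, Sara:7, Tomas:12, Ursula:12, Vikram:11.
The smallest farness is 7, for Sara, so Sara has the highest closeness.

Sara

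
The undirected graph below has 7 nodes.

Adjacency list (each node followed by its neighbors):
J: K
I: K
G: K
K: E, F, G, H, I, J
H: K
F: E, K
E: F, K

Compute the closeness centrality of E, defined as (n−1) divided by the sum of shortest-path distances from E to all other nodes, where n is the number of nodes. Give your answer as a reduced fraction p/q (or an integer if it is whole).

Distances from E: F:1, G:2, H:2, I:2, J:2, K:1. Sum = 10.
n = 7, so closeness = 6/10 = 3/5.

3/5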